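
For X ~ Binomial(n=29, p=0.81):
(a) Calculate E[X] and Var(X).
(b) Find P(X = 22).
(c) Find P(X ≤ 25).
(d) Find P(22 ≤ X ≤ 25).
(a) E[X] = 23.4900, Var(X) = 4.4631
(b) P(X = 22) = 0.135297
(c) P(X ≤ 25) = 0.828504
(d) P(22 ≤ X ≤ 25) = 0.657459

We have X ~ Binomial(n=29, p=0.81).

(a) Moments:
E[X] = 23.4900
Var(X) = 4.4631
σ = √Var(X) = 2.1126

(b) Point probability using PMF:
P(X = 22) = 0.135297

(c) Cumulative probability using CDF:
P(X ≤ 25) = F(25) = 0.828504

(d) Range probability:
P(22 ≤ X ≤ 25) = P(X ≤ 25) - P(X ≤ 21)
                   = F(25) - F(21)
                   = 0.828504 - 0.171046
                   = 0.657459

This means approximately 65.7% of outcomes fall in the interval [22, 25].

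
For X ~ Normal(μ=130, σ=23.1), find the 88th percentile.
157.1422

We have X ~ Normal(μ=130, σ=23.1).

We want to find x such that P(X ≤ x) = 0.88.

This is the 88th percentile, which means 88% of values fall below this point.

Using the inverse CDF (quantile function):
x = F⁻¹(0.88) = 157.1422

Verification: P(X ≤ 157.1422) = 0.88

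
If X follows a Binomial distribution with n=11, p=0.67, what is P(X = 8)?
0.240782

We have X ~ Binomial(n=11, p=0.67).

For a Binomial distribution, the PMF gives us the probability of each outcome.

Using the PMF formula:
P(X = 8) = 0.240782

Rounded to 4 decimal places: 0.2408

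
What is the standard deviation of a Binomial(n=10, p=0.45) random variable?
1.5732

We have X ~ Binomial(n=10, p=0.45).

For a Binomial distribution with n=10, p=0.45:
σ = √Var(X) = 1.5732

The standard deviation is the square root of the variance.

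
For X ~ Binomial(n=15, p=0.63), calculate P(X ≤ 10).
0.706175

We have X ~ Binomial(n=15, p=0.63).

The CDF gives us P(X ≤ k).

Using the CDF:
P(X ≤ 10) = 0.706175

This means there's approximately a 70.6% chance that X is at most 10.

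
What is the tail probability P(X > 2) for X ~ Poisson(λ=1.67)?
0.234879

We have X ~ Poisson(λ=1.67).

P(X > 2) = 1 - P(X ≤ 2)
                = 1 - F(2)
                = 1 - 0.765121
                = 0.234879

So there's approximately a 23.5% chance that X exceeds 2.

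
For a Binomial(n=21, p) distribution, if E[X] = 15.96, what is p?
p = 0.76

For a Binomial(n, p) distribution:
E[X] = n × p

Given n = 21 and E[X] = 15.96:
15.96 = 21 × p
p = 15.96 / 21 = 0.76

Verification: Binomial(21, 0.76) has E[X] = 15.96 ✓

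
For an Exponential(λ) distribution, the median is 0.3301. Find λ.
λ = 2.0998

For X ~ Exponential(λ), the CDF is F(x) = 1 - e^(-λx).
The median m satisfies F(m) = 0.5:
1 - e^(-λm) = 0.5
e^(-λm) = 0.5
λm = ln(2)
m = ln(2) / λ

Given m = 0.3301:
λ = ln(2) / 0.3301 = 0.693147 / 0.3301 = 2.0998

Verification: ln(2) / 2.0998 = 0.3301 ✓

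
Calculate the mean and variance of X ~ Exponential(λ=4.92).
E[X] = 0.2033, Var(X) = 0.0413

We have X ~ Exponential(λ=4.92).

For an Exponential distribution with λ=4.92:

Expected value:
E[X] = 0.2033

Variance:
Var(X) = 0.0413

Standard deviation:
σ = √Var(X) = 0.2033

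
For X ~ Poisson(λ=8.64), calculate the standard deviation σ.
2.9394

We have X ~ Poisson(λ=8.64).

For a Poisson distribution with λ=8.64:
σ = √Var(X) = 2.9394

The standard deviation is the square root of the variance.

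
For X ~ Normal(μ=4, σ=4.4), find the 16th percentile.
-0.3756

We have X ~ Normal(μ=4, σ=4.4).

We want to find x such that P(X ≤ x) = 0.16.

This is the 16th percentile, which means 16% of values fall below this point.

Using the inverse CDF (quantile function):
x = F⁻¹(0.16) = -0.3756

Verification: P(X ≤ -0.3756) = 0.16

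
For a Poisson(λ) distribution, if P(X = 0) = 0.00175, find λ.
λ = 6.3481

For a Poisson(λ) distribution, the PMF at 0 is:
P(X = 0) = λ^0 e^(-λ) / 0! = e^(-λ)

Given P(X = 0) = 0.00175:
e^(-λ) = 0.00175
-λ = ln(0.00175)
λ = -ln(0.00175) = 6.3481

Verification: e^(-6.3481) = 0.00175 ✓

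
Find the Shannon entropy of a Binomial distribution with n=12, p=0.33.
1.9011 nats

We have X ~ Binomial(n=12, p=0.33).

The Shannon entropy measures the uncertainty or information content of the distribution.

For a Binomial distribution with n=12, p=0.33:
H(X) = 1.9011 nats

(In bits, this would be 2.7428 bits.)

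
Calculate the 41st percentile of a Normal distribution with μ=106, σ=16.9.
102.1545

We have X ~ Normal(μ=106, σ=16.9).

We want to find x such that P(X ≤ x) = 0.41.

This is the 41st percentile, which means 41% of values fall below this point.

Using the inverse CDF (quantile function):
x = F⁻¹(0.41) = 102.1545

Verification: P(X ≤ 102.1545) = 0.41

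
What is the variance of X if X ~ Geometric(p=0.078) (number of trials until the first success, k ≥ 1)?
151.5450

We have X ~ Geometric(p=0.078) (number of trials until the first success, k ≥ 1).

For a Geometric distribution with p=0.078 (number of trials until the first success, k ≥ 1):
Var(X) = 151.5450

The variance measures the spread of the distribution around the mean.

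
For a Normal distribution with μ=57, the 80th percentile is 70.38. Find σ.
σ = 15.8979

For X ~ Normal(μ, σ), the p-th percentile satisfies x = μ + z_p × σ,
where z_p = Φ⁻¹(p) is the standard normal quantile.

Step 1: z_{0.8} = Φ⁻¹(0.8) = 0.8416

Step 2: Solve for σ:
70.38 = 57 + 0.8416 × σ
σ = (70.38 - 57) / 0.8416
σ = 13.38 / 0.8416
σ = 15.8979

Verification: μ + z × σ = 57 + 0.8416 × 15.8979 = 70.38 ✓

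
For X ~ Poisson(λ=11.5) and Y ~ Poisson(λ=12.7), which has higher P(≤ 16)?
X has higher probability (P(X ≤ 16) = 0.9236 > P(Y ≤ 16) = 0.8563)

Compute P(≤ 16) for each distribution:

X ~ Poisson(λ=11.5):
P(X ≤ 16) = 0.9236

Y ~ Poisson(λ=12.7):
P(Y ≤ 16) = 0.8563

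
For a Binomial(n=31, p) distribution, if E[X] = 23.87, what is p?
p = 0.77

For a Binomial(n, p) distribution:
E[X] = n × p

Given n = 31 and E[X] = 23.87:
23.87 = 31 × p
p = 23.87 / 31 = 0.77

Verification: Binomial(31, 0.77) has E[X] = 23.87 ✓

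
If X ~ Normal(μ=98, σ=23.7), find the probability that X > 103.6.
0.406605

We have X ~ Normal(μ=98, σ=23.7).

P(X > 103.6) = 1 - P(X ≤ 103.6)
                = 1 - F(103.6)
                = 1 - 0.593395
                = 0.406605

So there's approximately a 40.7% chance that X exceeds 103.6.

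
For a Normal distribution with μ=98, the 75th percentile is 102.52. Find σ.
σ = 6.7014

For X ~ Normal(μ, σ), the p-th percentile satisfies x = μ + z_p × σ,
where z_p = Φ⁻¹(p) is the standard normal quantile.

Step 1: z_{0.75} = Φ⁻¹(0.75) = 0.6745

Step 2: Solve for σ:
102.52 = 98 + 0.6745 × σ
σ = (102.52 - 98) / 0.6745
σ = 4.52 / 0.6745
σ = 6.7014

Verification: μ + z × σ = 98 + 0.6745 × 6.7014 = 102.52 ✓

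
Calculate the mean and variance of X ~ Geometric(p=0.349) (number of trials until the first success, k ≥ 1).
E[X] = 2.8653, Var(X) = 5.3448

We have X ~ Geometric(p=0.349) (number of trials until the first success, k ≥ 1).

For a Geometric distribution with p=0.349 (number of trials until the first success, k ≥ 1):

Expected value:
E[X] = 2.8653

Variance:
Var(X) = 5.3448

Standard deviation:
σ = √Var(X) = 2.3119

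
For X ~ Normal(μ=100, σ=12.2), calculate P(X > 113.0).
0.143308

We have X ~ Normal(μ=100, σ=12.2).

P(X > 113.0) = 1 - P(X ≤ 113.0)
                = 1 - F(113.0)
                = 1 - 0.856692
                = 0.143308

So there's approximately a 14.3% chance that X exceeds 113.0.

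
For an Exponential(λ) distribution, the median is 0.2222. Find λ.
λ = 3.1195

For X ~ Exponential(λ), the CDF is F(x) = 1 - e^(-λx).
The median m satisfies F(m) = 0.5:
1 - e^(-λm) = 0.5
e^(-λm) = 0.5
λm = ln(2)
m = ln(2) / λ

Given m = 0.2222:
λ = ln(2) / 0.2222 = 0.693147 / 0.2222 = 3.1195

Verification: ln(2) / 3.1195 = 0.2222 ✓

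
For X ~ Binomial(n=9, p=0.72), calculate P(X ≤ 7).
0.766006

We have X ~ Binomial(n=9, p=0.72).

The CDF gives us P(X ≤ k).

Using the CDF:
P(X ≤ 7) = 0.766006

This means there's approximately a 76.6% chance that X is at most 7.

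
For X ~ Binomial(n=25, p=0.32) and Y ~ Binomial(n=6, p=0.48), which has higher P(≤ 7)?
Y has higher probability (P(Y ≤ 7) = 1.0000 > P(X ≤ 7) = 0.4253)

Compute P(≤ 7) for each distribution:

X ~ Binomial(n=25, p=0.32):
P(X ≤ 7) = 0.4253

Y ~ Binomial(n=6, p=0.48):
P(Y ≤ 7) = 1.0000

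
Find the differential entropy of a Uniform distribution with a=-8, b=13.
3.0445 nats

We have X ~ Uniform(a=-8, b=13).

The differential entropy measures the uncertainty or information content of the distribution.

For a Uniform distribution with a=-8, b=13:
h(X) = 3.0445 nats

(In bits, this would be 4.3923 bits.)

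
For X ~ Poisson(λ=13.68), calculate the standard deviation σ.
3.6986

We have X ~ Poisson(λ=13.68).

For a Poisson distribution with λ=13.68:
σ = √Var(X) = 3.6986

The standard deviation is the square root of the variance.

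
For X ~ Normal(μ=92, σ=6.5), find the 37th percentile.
89.8430

We have X ~ Normal(μ=92, σ=6.5).

We want to find x such that P(X ≤ x) = 0.37.

This is the 37th percentile, which means 37% of values fall below this point.

Using the inverse CDF (quantile function):
x = F⁻¹(0.37) = 89.8430

Verification: P(X ≤ 89.8430) = 0.37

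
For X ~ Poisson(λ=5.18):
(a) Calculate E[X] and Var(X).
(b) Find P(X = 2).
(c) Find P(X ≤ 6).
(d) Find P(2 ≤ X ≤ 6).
(a) E[X] = 5.1800, Var(X) = 5.1800
(b) P(X = 2) = 0.075506
(c) P(X ≤ 6) = 0.735418
(d) P(2 ≤ X ≤ 6) = 0.700637

We have X ~ Poisson(λ=5.18).

(a) Moments:
E[X] = 5.1800
Var(X) = 5.1800
σ = √Var(X) = 2.2760

(b) Point probability using PMF:
P(X = 2) = 0.075506

(c) Cumulative probability using CDF:
P(X ≤ 6) = F(6) = 0.735418

(d) Range probability:
P(2 ≤ X ≤ 6) = P(X ≤ 6) - P(X ≤ 1)
                   = F(6) - F(1)
                   = 0.735418 - 0.034781
                   = 0.700637

This means approximately 70.1% of outcomes fall in the interval [2, 6].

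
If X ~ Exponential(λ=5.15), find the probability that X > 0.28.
0.236454

We have X ~ Exponential(λ=5.15).

P(X > 0.28) = 1 - P(X ≤ 0.28)
                = 1 - F(0.28)
                = 1 - 0.763546
                = 0.236454

So there's approximately a 23.6% chance that X exceeds 0.28.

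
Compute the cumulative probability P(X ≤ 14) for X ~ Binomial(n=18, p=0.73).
0.757824

We have X ~ Binomial(n=18, p=0.73).

The CDF gives us P(X ≤ k).

Using the CDF:
P(X ≤ 14) = 0.757824

This means there's approximately a 75.8% chance that X is at most 14.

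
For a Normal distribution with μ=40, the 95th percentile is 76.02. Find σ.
σ = 21.8986

For X ~ Normal(μ, σ), the p-th percentile satisfies x = μ + z_p × σ,
where z_p = Φ⁻¹(p) is the standard normal quantile.

Step 1: z_{0.95} = Φ⁻¹(0.95) = 1.6449

Step 2: Solve for σ:
76.02 = 40 + 1.6449 × σ
σ = (76.02 - 40) / 1.6449
σ = 36.02 / 1.6449
σ = 21.8986

Verification: μ + z × σ = 40 + 1.6449 × 21.8986 = 76.02 ✓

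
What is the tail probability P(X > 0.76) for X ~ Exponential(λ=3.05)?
0.098470

We have X ~ Exponential(λ=3.05).

P(X > 0.76) = 1 - P(X ≤ 0.76)
                = 1 - F(0.76)
                = 1 - 0.901530
                = 0.098470

So there's approximately a 9.8% chance that X exceeds 0.76.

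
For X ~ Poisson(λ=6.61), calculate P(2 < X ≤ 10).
0.887171

We have X ~ Poisson(λ=6.61).

To find P(2 < X ≤ 10), we use:
P(2 < X ≤ 10) = P(X ≤ 10) - P(X ≤ 2)
                 = F(10) - F(2)
                 = 0.926843 - 0.039672
                 = 0.887171

So there's approximately a 88.7% chance that X falls in this range.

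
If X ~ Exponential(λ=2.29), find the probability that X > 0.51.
0.311019

We have X ~ Exponential(λ=2.29).

P(X > 0.51) = 1 - P(X ≤ 0.51)
                = 1 - F(0.51)
                = 1 - 0.688981
                = 0.311019

So there's approximately a 31.1% chance that X exceeds 0.51.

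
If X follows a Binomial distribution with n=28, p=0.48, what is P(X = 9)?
0.037542

We have X ~ Binomial(n=28, p=0.48).

For a Binomial distribution, the PMF gives us the probability of each outcome.

Using the PMF formula:
P(X = 9) = 0.037542

Rounded to 4 decimal places: 0.0375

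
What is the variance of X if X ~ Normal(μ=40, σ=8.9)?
79.2100

We have X ~ Normal(μ=40, σ=8.9).

For a Normal distribution with μ=40, σ=8.9:
Var(X) = 79.2100

The variance measures the spread of the distribution around the mean.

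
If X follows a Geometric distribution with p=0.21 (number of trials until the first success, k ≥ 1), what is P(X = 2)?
0.165900

We have X ~ Geometric(p=0.21) (number of trials until the first success, k ≥ 1).

For a Geometric distribution, the PMF gives us the probability of each outcome.

Using the PMF formula:
P(X = 2) = 0.165900

Rounded to 4 decimal places: 0.1659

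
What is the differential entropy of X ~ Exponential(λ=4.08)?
-0.4061 nats

We have X ~ Exponential(λ=4.08).

The differential entropy measures the uncertainty or information content of the distribution.

For an Exponential distribution with λ=4.08:
h(X) = -0.4061 nats

(In bits, this would be -0.5859 bits.)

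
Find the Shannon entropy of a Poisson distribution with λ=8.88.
2.5008 nats

We have X ~ Poisson(λ=8.88).

The Shannon entropy measures the uncertainty or information content of the distribution.

For a Poisson distribution with λ=8.88:
H(X) = 2.5008 nats

(In bits, this would be 3.6079 bits.)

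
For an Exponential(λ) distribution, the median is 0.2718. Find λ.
λ = 2.5502

For X ~ Exponential(λ), the CDF is F(x) = 1 - e^(-λx).
The median m satisfies F(m) = 0.5:
1 - e^(-λm) = 0.5
e^(-λm) = 0.5
λm = ln(2)
m = ln(2) / λ

Given m = 0.2718:
λ = ln(2) / 0.2718 = 0.693147 / 0.2718 = 2.5502

Verification: ln(2) / 2.5502 = 0.2718 ✓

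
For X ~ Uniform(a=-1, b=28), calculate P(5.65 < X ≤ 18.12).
0.430000

We have X ~ Uniform(a=-1, b=28).

To find P(5.65 < X ≤ 18.12), we use:
P(5.65 < X ≤ 18.12) = P(X ≤ 18.12) - P(X ≤ 5.65)
                 = F(18.12) - F(5.65)
                 = 0.659310 - 0.229310
                 = 0.430000

So there's approximately a 43.0% chance that X falls in this range.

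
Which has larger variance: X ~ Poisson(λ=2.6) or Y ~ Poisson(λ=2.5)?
X has larger variance (2.6000 > 2.5000)

Compute the variance for each distribution:

X ~ Poisson(λ=2.6):
Var(X) = 2.6000

Y ~ Poisson(λ=2.5):
Var(Y) = 2.5000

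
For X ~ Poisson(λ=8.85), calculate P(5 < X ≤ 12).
0.761306

We have X ~ Poisson(λ=8.85).

To find P(5 < X ≤ 12), we use:
P(5 < X ≤ 12) = P(X ≤ 12) - P(X ≤ 5)
                 = F(12) - F(5)
                 = 0.886414 - 0.125108
                 = 0.761306

So there's approximately a 76.1% chance that X falls in this range.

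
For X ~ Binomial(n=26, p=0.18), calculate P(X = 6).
0.147936

We have X ~ Binomial(n=26, p=0.18).

For a Binomial distribution, the PMF gives us the probability of each outcome.

Using the PMF formula:
P(X = 6) = 0.147936

Rounded to 4 decimal places: 0.1479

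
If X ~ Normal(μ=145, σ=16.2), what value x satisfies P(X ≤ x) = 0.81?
159.2219

We have X ~ Normal(μ=145, σ=16.2).

We want to find x such that P(X ≤ x) = 0.81.

This is the 81st percentile, which means 81% of values fall below this point.

Using the inverse CDF (quantile function):
x = F⁻¹(0.81) = 159.2219

Verification: P(X ≤ 159.2219) = 0.81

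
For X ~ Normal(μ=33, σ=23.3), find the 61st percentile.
39.5081

We have X ~ Normal(μ=33, σ=23.3).

We want to find x such that P(X ≤ x) = 0.61.

This is the 61st percentile, which means 61% of values fall below this point.

Using the inverse CDF (quantile function):
x = F⁻¹(0.61) = 39.5081

Verification: P(X ≤ 39.5081) = 0.61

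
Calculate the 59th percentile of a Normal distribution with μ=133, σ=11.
135.5030

We have X ~ Normal(μ=133, σ=11).

We want to find x such that P(X ≤ x) = 0.59.

This is the 59th percentile, which means 59% of values fall below this point.

Using the inverse CDF (quantile function):
x = F⁻¹(0.59) = 135.5030

Verification: P(X ≤ 135.5030) = 0.59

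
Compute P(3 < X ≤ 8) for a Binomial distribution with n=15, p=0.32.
0.734466

We have X ~ Binomial(n=15, p=0.32).

To find P(3 < X ≤ 8), we use:
P(3 < X ≤ 8) = P(X ≤ 8) - P(X ≤ 3)
                 = F(8) - F(3)
                 = 0.976438 - 0.241972
                 = 0.734466

So there's approximately a 73.4% chance that X falls in this range.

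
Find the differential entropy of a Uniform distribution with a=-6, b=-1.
1.6094 nats

We have X ~ Uniform(a=-6, b=-1).

The differential entropy measures the uncertainty or information content of the distribution.

For a Uniform distribution with a=-6, b=-1:
h(X) = 1.6094 nats

(In bits, this would be 2.3219 bits.)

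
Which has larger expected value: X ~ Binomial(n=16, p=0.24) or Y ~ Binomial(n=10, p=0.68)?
Y has larger mean (6.8000 > 3.8400)

Compute the expected value for each distribution:

X ~ Binomial(n=16, p=0.24):
E[X] = 3.8400

Y ~ Binomial(n=10, p=0.68):
E[Y] = 6.8000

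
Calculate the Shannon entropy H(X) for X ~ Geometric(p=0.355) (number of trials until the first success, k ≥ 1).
1.8324 nats

We have X ~ Geometric(p=0.355) (number of trials until the first success, k ≥ 1).

The Shannon entropy measures the uncertainty or information content of the distribution.

For a Geometric distribution with p=0.355 (number of trials until the first success, k ≥ 1):
H(X) = 1.8324 nats

(In bits, this would be 2.6435 bits.)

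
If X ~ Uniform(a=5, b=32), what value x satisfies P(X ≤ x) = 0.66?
22.8200

We have X ~ Uniform(a=5, b=32).

We want to find x such that P(X ≤ x) = 0.66.

This is the 66th percentile, which means 66% of values fall below this point.

Using the inverse CDF (quantile function):
x = F⁻¹(0.66) = 22.8200

Verification: P(X ≤ 22.8200) = 0.66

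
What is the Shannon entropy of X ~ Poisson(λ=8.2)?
2.4601 nats

We have X ~ Poisson(λ=8.2).

The Shannon entropy measures the uncertainty or information content of the distribution.

For a Poisson distribution with λ=8.2:
H(X) = 2.4601 nats

(In bits, this would be 3.5491 bits.)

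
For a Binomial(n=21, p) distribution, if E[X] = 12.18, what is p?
p = 0.58

For a Binomial(n, p) distribution:
E[X] = n × p

Given n = 21 and E[X] = 12.18:
12.18 = 21 × p
p = 12.18 / 21 = 0.58

Verification: Binomial(21, 0.58) has E[X] = 12.18 ✓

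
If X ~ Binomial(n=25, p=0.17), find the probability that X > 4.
0.424082

We have X ~ Binomial(n=25, p=0.17).

P(X > 4) = 1 - P(X ≤ 4)
                = 1 - F(4)
                = 1 - 0.575918
                = 0.424082

So there's approximately a 42.4% chance that X exceeds 4.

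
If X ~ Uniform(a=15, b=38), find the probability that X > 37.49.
0.022174

We have X ~ Uniform(a=15, b=38).

P(X > 37.49) = 1 - P(X ≤ 37.49)
                = 1 - F(37.49)
                = 1 - 0.977826
                = 0.022174

So there's approximately a 2.2% chance that X exceeds 37.49.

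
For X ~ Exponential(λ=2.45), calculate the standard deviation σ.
0.4082

We have X ~ Exponential(λ=2.45).

For an Exponential distribution with λ=2.45:
σ = √Var(X) = 0.4082

The standard deviation is the square root of the variance.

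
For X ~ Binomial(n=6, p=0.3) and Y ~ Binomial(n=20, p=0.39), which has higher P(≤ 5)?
X has higher probability (P(X ≤ 5) = 0.9993 > P(Y ≤ 5) = 0.1453)

Compute P(≤ 5) for each distribution:

X ~ Binomial(n=6, p=0.3):
P(X ≤ 5) = 0.9993

Y ~ Binomial(n=20, p=0.39):
P(Y ≤ 5) = 0.1453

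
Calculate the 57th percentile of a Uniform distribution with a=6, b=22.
15.1200

We have X ~ Uniform(a=6, b=22).

We want to find x such that P(X ≤ x) = 0.57.

This is the 57th percentile, which means 57% of values fall below this point.

Using the inverse CDF (quantile function):
x = F⁻¹(0.57) = 15.1200

Verification: P(X ≤ 15.1200) = 0.57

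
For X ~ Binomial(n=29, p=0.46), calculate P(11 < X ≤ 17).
0.691607

We have X ~ Binomial(n=29, p=0.46).

To find P(11 < X ≤ 17), we use:
P(11 < X ≤ 17) = P(X ≤ 17) - P(X ≤ 11)
                 = F(17) - F(11)
                 = 0.939322 - 0.247715
                 = 0.691607

So there's approximately a 69.2% chance that X falls in this range.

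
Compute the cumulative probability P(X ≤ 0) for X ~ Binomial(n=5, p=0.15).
0.443705

We have X ~ Binomial(n=5, p=0.15).

The CDF gives us P(X ≤ k).

Using the CDF:
P(X ≤ 0) = 0.443705

This means there's approximately a 44.4% chance that X is at most 0.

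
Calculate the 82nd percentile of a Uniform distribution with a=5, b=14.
12.3800

We have X ~ Uniform(a=5, b=14).

We want to find x such that P(X ≤ x) = 0.82.

This is the 82nd percentile, which means 82% of values fall below this point.

Using the inverse CDF (quantile function):
x = F⁻¹(0.82) = 12.3800

Verification: P(X ≤ 12.3800) = 0.82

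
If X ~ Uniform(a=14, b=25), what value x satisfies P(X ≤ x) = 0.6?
20.6000

We have X ~ Uniform(a=14, b=25).

We want to find x such that P(X ≤ x) = 0.6.

This is the 60th percentile, which means 60% of values fall below this point.

Using the inverse CDF (quantile function):
x = F⁻¹(0.6) = 20.6000

Verification: P(X ≤ 20.6000) = 0.6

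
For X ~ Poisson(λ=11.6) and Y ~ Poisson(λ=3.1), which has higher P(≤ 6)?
Y has higher probability (P(Y ≤ 6) = 0.9612 > P(X ≤ 6) = 0.0571)

Compute P(≤ 6) for each distribution:

X ~ Poisson(λ=11.6):
P(X ≤ 6) = 0.0571

Y ~ Poisson(λ=3.1):
P(Y ≤ 6) = 0.9612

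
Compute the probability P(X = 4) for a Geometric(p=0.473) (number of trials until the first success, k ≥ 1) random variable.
0.069230

We have X ~ Geometric(p=0.473) (number of trials until the first success, k ≥ 1).

For a Geometric distribution, the PMF gives us the probability of each outcome.

Using the PMF formula:
P(X = 4) = 0.069230

Rounded to 4 decimal places: 0.0692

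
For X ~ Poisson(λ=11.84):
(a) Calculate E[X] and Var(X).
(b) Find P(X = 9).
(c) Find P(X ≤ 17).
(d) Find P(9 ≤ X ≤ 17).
(a) E[X] = 11.8400, Var(X) = 11.8400
(b) P(X = 9) = 0.090856
(c) P(X ≤ 17) = 0.942963
(d) P(9 ≤ X ≤ 17) = 0.777169

We have X ~ Poisson(λ=11.84).

(a) Moments:
E[X] = 11.8400
Var(X) = 11.8400
σ = √Var(X) = 3.4409

(b) Point probability using PMF:
P(X = 9) = 0.090856

(c) Cumulative probability using CDF:
P(X ≤ 17) = F(17) = 0.942963

(d) Range probability:
P(9 ≤ X ≤ 17) = P(X ≤ 17) - P(X ≤ 8)
                   = F(17) - F(8)
                   = 0.942963 - 0.165794
                   = 0.777169

This means approximately 77.7% of outcomes fall in the interval [9, 17].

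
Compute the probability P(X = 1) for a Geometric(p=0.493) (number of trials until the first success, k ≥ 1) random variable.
0.493000

We have X ~ Geometric(p=0.493) (number of trials until the first success, k ≥ 1).

For a Geometric distribution, the PMF gives us the probability of each outcome.

Using the PMF formula:
P(X = 1) = 0.493000

Rounded to 4 decimal places: 0.4930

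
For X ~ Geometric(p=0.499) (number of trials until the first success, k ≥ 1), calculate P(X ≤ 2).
0.748999

We have X ~ Geometric(p=0.499) (number of trials until the first success, k ≥ 1).

The CDF gives us P(X ≤ k).

Using the CDF:
P(X ≤ 2) = 0.748999

This means there's approximately a 74.9% chance that X is at most 2.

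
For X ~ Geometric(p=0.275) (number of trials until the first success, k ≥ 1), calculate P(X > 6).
0.145221

We have X ~ Geometric(p=0.275) (number of trials until the first success, k ≥ 1).

P(X > 6) = 1 - P(X ≤ 6)
                = 1 - F(6)
                = 1 - 0.854779
                = 0.145221

So there's approximately a 14.5% chance that X exceeds 6.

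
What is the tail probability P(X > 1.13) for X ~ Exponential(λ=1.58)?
0.167730

We have X ~ Exponential(λ=1.58).

P(X > 1.13) = 1 - P(X ≤ 1.13)
                = 1 - F(1.13)
                = 1 - 0.832270
                = 0.167730

So there's approximately a 16.8% chance that X exceeds 1.13.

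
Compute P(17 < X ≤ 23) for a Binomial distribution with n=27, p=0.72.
0.766646

We have X ~ Binomial(n=27, p=0.72).

To find P(17 < X ≤ 23), we use:
P(17 < X ≤ 23) = P(X ≤ 23) - P(X ≤ 17)
                 = F(23) - F(17)
                 = 0.966733 - 0.200087
                 = 0.766646

So there's approximately a 76.7% chance that X falls in this range.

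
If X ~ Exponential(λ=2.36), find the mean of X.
0.4237

We have X ~ Exponential(λ=2.36).

For an Exponential distribution with λ=2.36:
E[X] = 0.4237

This is the expected (average) value of X.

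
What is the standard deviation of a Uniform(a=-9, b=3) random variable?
3.4641

We have X ~ Uniform(a=-9, b=3).

For a Uniform distribution with a=-9, b=3:
σ = √Var(X) = 3.4641

The standard deviation is the square root of the variance.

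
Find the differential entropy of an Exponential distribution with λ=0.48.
1.7340 nats

We have X ~ Exponential(λ=0.48).

The differential entropy measures the uncertainty or information content of the distribution.

For an Exponential distribution with λ=0.48:
h(X) = 1.7340 nats

(In bits, this would be 2.5016 bits.)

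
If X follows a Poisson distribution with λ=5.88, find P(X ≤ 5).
0.465142

We have X ~ Poisson(λ=5.88).

The CDF gives us P(X ≤ k).

Using the CDF:
P(X ≤ 5) = 0.465142

This means there's approximately a 46.5% chance that X is at most 5.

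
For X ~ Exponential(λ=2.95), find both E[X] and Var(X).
E[X] = 0.3390, Var(X) = 0.1149

We have X ~ Exponential(λ=2.95).

For an Exponential distribution with λ=2.95:

Expected value:
E[X] = 0.3390

Variance:
Var(X) = 0.1149

Standard deviation:
σ = √Var(X) = 0.3390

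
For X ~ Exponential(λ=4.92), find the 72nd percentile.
0.2587

We have X ~ Exponential(λ=4.92).

We want to find x such that P(X ≤ x) = 0.72.

This is the 72nd percentile, which means 72% of values fall below this point.

Using the inverse CDF (quantile function):
x = F⁻¹(0.72) = 0.2587

Verification: P(X ≤ 0.2587) = 0.72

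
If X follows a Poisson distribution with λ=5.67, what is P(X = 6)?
0.159117

We have X ~ Poisson(λ=5.67).

For a Poisson distribution, the PMF gives us the probability of each outcome.

Using the PMF formula:
P(X = 6) = 0.159117

Rounded to 4 decimal places: 0.1591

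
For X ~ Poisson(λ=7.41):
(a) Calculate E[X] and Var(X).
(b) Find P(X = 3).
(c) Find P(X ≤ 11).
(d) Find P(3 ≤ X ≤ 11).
(a) E[X] = 7.4100, Var(X) = 7.4100
(b) P(X = 3) = 0.041038
(c) P(X ≤ 11) = 0.925915
(d) P(3 ≤ X ≤ 11) = 0.904211

We have X ~ Poisson(λ=7.41).

(a) Moments:
E[X] = 7.4100
Var(X) = 7.4100
σ = √Var(X) = 2.7221

(b) Point probability using PMF:
P(X = 3) = 0.041038

(c) Cumulative probability using CDF:
P(X ≤ 11) = F(11) = 0.925915

(d) Range probability:
P(3 ≤ X ≤ 11) = P(X ≤ 11) - P(X ≤ 2)
                   = F(11) - F(2)
                   = 0.925915 - 0.021704
                   = 0.904211

This means approximately 90.4% of outcomes fall in the interval [3, 11].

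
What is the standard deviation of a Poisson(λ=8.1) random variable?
2.8460

We have X ~ Poisson(λ=8.1).

For a Poisson distribution with λ=8.1:
σ = √Var(X) = 2.8460

The standard deviation is the square root of the variance.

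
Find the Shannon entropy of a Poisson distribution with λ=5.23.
2.2279 nats

We have X ~ Poisson(λ=5.23).

The Shannon entropy measures the uncertainty or information content of the distribution.

For a Poisson distribution with λ=5.23:
H(X) = 2.2279 nats

(In bits, this would be 3.2142 bits.)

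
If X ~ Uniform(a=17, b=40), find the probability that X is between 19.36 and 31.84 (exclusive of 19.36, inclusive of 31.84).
0.542609

We have X ~ Uniform(a=17, b=40).

To find P(19.36 < X ≤ 31.84), we use:
P(19.36 < X ≤ 31.84) = P(X ≤ 31.84) - P(X ≤ 19.36)
                 = F(31.84) - F(19.36)
                 = 0.645217 - 0.102609
                 = 0.542609

So there's approximately a 54.3% chance that X falls in this range.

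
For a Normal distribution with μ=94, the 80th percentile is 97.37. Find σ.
σ = 4.0042

For X ~ Normal(μ, σ), the p-th percentile satisfies x = μ + z_p × σ,
where z_p = Φ⁻¹(p) is the standard normal quantile.

Step 1: z_{0.8} = Φ⁻¹(0.8) = 0.8416

Step 2: Solve for σ:
97.37 = 94 + 0.8416 × σ
σ = (97.37 - 94) / 0.8416
σ = 3.37 / 0.8416
σ = 4.0042

Verification: μ + z × σ = 94 + 0.8416 × 4.0042 = 97.37 ✓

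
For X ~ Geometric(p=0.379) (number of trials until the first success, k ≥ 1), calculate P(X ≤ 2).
0.614359

We have X ~ Geometric(p=0.379) (number of trials until the first success, k ≥ 1).

The CDF gives us P(X ≤ k).

Using the CDF:
P(X ≤ 2) = 0.614359

This means there's approximately a 61.4% chance that X is at most 2.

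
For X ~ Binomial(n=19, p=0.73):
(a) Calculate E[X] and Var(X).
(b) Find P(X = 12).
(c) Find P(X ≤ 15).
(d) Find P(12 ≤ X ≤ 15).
(a) E[X] = 13.8700, Var(X) = 3.7449
(b) P(X = 12) = 0.120711
(c) P(X ≤ 15) = 0.796460
(d) P(12 ≤ X ≤ 15) = 0.683598

We have X ~ Binomial(n=19, p=0.73).

(a) Moments:
E[X] = 13.8700
Var(X) = 3.7449
σ = √Var(X) = 1.9352

(b) Point probability using PMF:
P(X = 12) = 0.120711

(c) Cumulative probability using CDF:
P(X ≤ 15) = F(15) = 0.796460

(d) Range probability:
P(12 ≤ X ≤ 15) = P(X ≤ 15) - P(X ≤ 11)
                   = F(15) - F(11)
                   = 0.796460 - 0.112862
                   = 0.683598

This means approximately 68.4% of outcomes fall in the interval [12, 15].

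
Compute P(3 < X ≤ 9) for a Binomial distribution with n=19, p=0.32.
0.852307

We have X ~ Binomial(n=19, p=0.32).

To find P(3 < X ≤ 9), we use:
P(3 < X ≤ 9) = P(X ≤ 9) - P(X ≤ 3)
                 = F(9) - F(3)
                 = 0.950087 - 0.097780
                 = 0.852307

So there's approximately a 85.2% chance that X falls in this range.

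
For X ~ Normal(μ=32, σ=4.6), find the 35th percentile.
30.2275

We have X ~ Normal(μ=32, σ=4.6).

We want to find x such that P(X ≤ x) = 0.35.

This is the 35th percentile, which means 35% of values fall below this point.

Using the inverse CDF (quantile function):
x = F⁻¹(0.35) = 30.2275

Verification: P(X ≤ 30.2275) = 0.35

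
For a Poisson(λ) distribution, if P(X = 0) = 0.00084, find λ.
λ = 7.0821

For a Poisson(λ) distribution, the PMF at 0 is:
P(X = 0) = λ^0 e^(-λ) / 0! = e^(-λ)

Given P(X = 0) = 0.00084:
e^(-λ) = 0.00084
-λ = ln(0.00084)
λ = -ln(0.00084) = 7.0821

Verification: e^(-7.0821) = 0.00084 ✓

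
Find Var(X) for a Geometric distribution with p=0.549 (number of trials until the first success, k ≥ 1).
1.4963

We have X ~ Geometric(p=0.549) (number of trials until the first success, k ≥ 1).

For a Geometric distribution with p=0.549 (number of trials until the first success, k ≥ 1):
Var(X) = 1.4963

The variance measures the spread of the distribution around the mean.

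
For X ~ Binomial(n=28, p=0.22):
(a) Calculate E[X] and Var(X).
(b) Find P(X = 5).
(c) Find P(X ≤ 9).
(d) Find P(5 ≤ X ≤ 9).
(a) E[X] = 6.1600, Var(X) = 4.8048
(b) P(X = 5) = 0.167015
(c) P(X ≤ 9) = 0.930899
(d) P(5 ≤ X ≤ 9) = 0.700457

We have X ~ Binomial(n=28, p=0.22).

(a) Moments:
E[X] = 6.1600
Var(X) = 4.8048
σ = √Var(X) = 2.1920

(b) Point probability using PMF:
P(X = 5) = 0.167015

(c) Cumulative probability using CDF:
P(X ≤ 9) = F(9) = 0.930899

(d) Range probability:
P(5 ≤ X ≤ 9) = P(X ≤ 9) - P(X ≤ 4)
                   = F(9) - F(4)
                   = 0.930899 - 0.230443
                   = 0.700457

This means approximately 70.0% of outcomes fall in the interval [5, 9].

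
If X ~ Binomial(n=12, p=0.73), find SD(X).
1.5379

We have X ~ Binomial(n=12, p=0.73).

For a Binomial distribution with n=12, p=0.73:
σ = √Var(X) = 1.5379

The standard deviation is the square root of the variance.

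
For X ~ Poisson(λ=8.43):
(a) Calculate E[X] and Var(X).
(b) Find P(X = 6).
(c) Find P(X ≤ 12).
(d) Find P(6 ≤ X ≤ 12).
(a) E[X] = 8.4300, Var(X) = 8.4300
(b) P(X = 6) = 0.108775
(c) P(X ≤ 12) = 0.913251
(d) P(6 ≤ X ≤ 12) = 0.758311

We have X ~ Poisson(λ=8.43).

(a) Moments:
E[X] = 8.4300
Var(X) = 8.4300
σ = √Var(X) = 2.9034

(b) Point probability using PMF:
P(X = 6) = 0.108775

(c) Cumulative probability using CDF:
P(X ≤ 12) = F(12) = 0.913251

(d) Range probability:
P(6 ≤ X ≤ 12) = P(X ≤ 12) - P(X ≤ 5)
                   = F(12) - F(5)
                   = 0.913251 - 0.154940
                   = 0.758311

This means approximately 75.8% of outcomes fall in the interval [6, 12].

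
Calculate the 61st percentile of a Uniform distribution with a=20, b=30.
26.1000

We have X ~ Uniform(a=20, b=30).

We want to find x such that P(X ≤ x) = 0.61.

This is the 61st percentile, which means 61% of values fall below this point.

Using the inverse CDF (quantile function):
x = F⁻¹(0.61) = 26.1000

Verification: P(X ≤ 26.1000) = 0.61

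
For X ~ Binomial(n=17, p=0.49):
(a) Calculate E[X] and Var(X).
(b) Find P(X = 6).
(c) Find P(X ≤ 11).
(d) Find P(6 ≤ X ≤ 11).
(a) E[X] = 8.3300, Var(X) = 4.2483
(b) P(X = 6) = 0.103999
(c) P(X ≤ 11) = 0.938934
(d) P(6 ≤ X ≤ 11) = 0.855178

We have X ~ Binomial(n=17, p=0.49).

(a) Moments:
E[X] = 8.3300
Var(X) = 4.2483
σ = √Var(X) = 2.0611

(b) Point probability using PMF:
P(X = 6) = 0.103999

(c) Cumulative probability using CDF:
P(X ≤ 11) = F(11) = 0.938934

(d) Range probability:
P(6 ≤ X ≤ 11) = P(X ≤ 11) - P(X ≤ 5)
                   = F(11) - F(5)
                   = 0.938934 - 0.083757
                   = 0.855178

This means approximately 85.5% of outcomes fall in the interval [6, 11].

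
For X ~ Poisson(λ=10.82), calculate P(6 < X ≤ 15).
0.830365

We have X ~ Poisson(λ=10.82).

To find P(6 < X ≤ 15), we use:
P(6 < X ≤ 15) = P(X ≤ 15) - P(X ≤ 6)
                 = F(15) - F(6)
                 = 0.916686 - 0.086320
                 = 0.830365

So there's approximately a 83.0% chance that X falls in this range.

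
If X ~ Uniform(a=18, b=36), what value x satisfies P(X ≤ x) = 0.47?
26.4600

We have X ~ Uniform(a=18, b=36).

We want to find x such that P(X ≤ x) = 0.47.

This is the 47th percentile, which means 47% of values fall below this point.

Using the inverse CDF (quantile function):
x = F⁻¹(0.47) = 26.4600

Verification: P(X ≤ 26.4600) = 0.47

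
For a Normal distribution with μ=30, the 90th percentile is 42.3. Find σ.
σ = 9.5977

For X ~ Normal(μ, σ), the p-th percentile satisfies x = μ + z_p × σ,
where z_p = Φ⁻¹(p) is the standard normal quantile.

Step 1: z_{0.9} = Φ⁻¹(0.9) = 1.2816

Step 2: Solve for σ:
42.3 = 30 + 1.2816 × σ
σ = (42.3 - 30) / 1.2816
σ = 12.30 / 1.2816
σ = 9.5977

Verification: μ + z × σ = 30 + 1.2816 × 9.5977 = 42.30 ✓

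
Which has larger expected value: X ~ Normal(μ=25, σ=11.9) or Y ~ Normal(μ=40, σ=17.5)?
Y has larger mean (40.0000 > 25.0000)

Compute the expected value for each distribution:

X ~ Normal(μ=25, σ=11.9):
E[X] = 25.0000

Y ~ Normal(μ=40, σ=17.5):
E[Y] = 40.0000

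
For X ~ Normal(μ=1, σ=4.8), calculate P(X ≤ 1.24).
0.519939

We have X ~ Normal(μ=1, σ=4.8).

The CDF gives us P(X ≤ k).

Using the CDF:
P(X ≤ 1.24) = 0.519939

This means there's approximately a 52.0% chance that X is at most 1.24.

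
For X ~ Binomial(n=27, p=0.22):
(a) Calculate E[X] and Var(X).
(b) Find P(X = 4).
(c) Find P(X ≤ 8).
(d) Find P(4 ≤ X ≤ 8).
(a) E[X] = 5.9400, Var(X) = 4.6332
(b) P(X = 4) = 0.135564
(c) P(X ≤ 8) = 0.880494
(d) P(4 ≤ X ≤ 8) = 0.755791

We have X ~ Binomial(n=27, p=0.22).

(a) Moments:
E[X] = 5.9400
Var(X) = 4.6332
σ = √Var(X) = 2.1525

(b) Point probability using PMF:
P(X = 4) = 0.135564

(c) Cumulative probability using CDF:
P(X ≤ 8) = F(8) = 0.880494

(d) Range probability:
P(4 ≤ X ≤ 8) = P(X ≤ 8) - P(X ≤ 3)
                   = F(8) - F(3)
                   = 0.880494 - 0.124703
                   = 0.755791

This means approximately 75.6% of outcomes fall in the interval [4, 8].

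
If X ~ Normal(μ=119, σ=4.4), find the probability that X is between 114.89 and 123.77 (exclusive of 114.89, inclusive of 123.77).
0.685709

We have X ~ Normal(μ=119, σ=4.4).

To find P(114.89 < X ≤ 123.77), we use:
P(114.89 < X ≤ 123.77) = P(X ≤ 123.77) - P(X ≤ 114.89)
                 = F(123.77) - F(114.89)
                 = 0.860838 - 0.175129
                 = 0.685709

So there's approximately a 68.6% chance that X falls in this range.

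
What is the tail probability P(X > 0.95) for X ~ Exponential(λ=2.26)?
0.116834

We have X ~ Exponential(λ=2.26).

P(X > 0.95) = 1 - P(X ≤ 0.95)
                = 1 - F(0.95)
                = 1 - 0.883166
                = 0.116834

So there's approximately a 11.7% chance that X exceeds 0.95.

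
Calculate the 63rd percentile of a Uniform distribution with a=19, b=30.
25.9300

We have X ~ Uniform(a=19, b=30).

We want to find x such that P(X ≤ x) = 0.63.

This is the 63rd percentile, which means 63% of values fall below this point.

Using the inverse CDF (quantile function):
x = F⁻¹(0.63) = 25.9300

Verification: P(X ≤ 25.9300) = 0.63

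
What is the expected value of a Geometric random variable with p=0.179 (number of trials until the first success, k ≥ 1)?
5.5866

We have X ~ Geometric(p=0.179) (number of trials until the first success, k ≥ 1).

For a Geometric distribution with p=0.179 (number of trials until the first success, k ≥ 1):
E[X] = 5.5866

This is the expected (average) value of X.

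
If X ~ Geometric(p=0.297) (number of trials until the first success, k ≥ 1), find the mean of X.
3.3670

We have X ~ Geometric(p=0.297) (number of trials until the first success, k ≥ 1).

For a Geometric distribution with p=0.297 (number of trials until the first success, k ≥ 1):
E[X] = 3.3670

This is the expected (average) value of X.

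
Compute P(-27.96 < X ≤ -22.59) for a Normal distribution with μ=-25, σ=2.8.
0.660079

We have X ~ Normal(μ=-25, σ=2.8).

To find P(-27.96 < X ≤ -22.59), we use:
P(-27.96 < X ≤ -22.59) = P(X ≤ -22.59) - P(X ≤ -27.96)
                 = F(-22.59) - F(-27.96)
                 = 0.805302 - 0.145223
                 = 0.660079

So there's approximately a 66.0% chance that X falls in this range.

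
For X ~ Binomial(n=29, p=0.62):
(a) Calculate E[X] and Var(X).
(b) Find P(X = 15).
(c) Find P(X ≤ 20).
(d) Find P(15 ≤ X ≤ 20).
(a) E[X] = 17.9800, Var(X) = 6.8324
(b) P(X = 15) = 0.078069
(c) P(X ≤ 20) = 0.832175
(d) P(15 ≤ X ≤ 20) = 0.739268

We have X ~ Binomial(n=29, p=0.62).

(a) Moments:
E[X] = 17.9800
Var(X) = 6.8324
σ = √Var(X) = 2.6139

(b) Point probability using PMF:
P(X = 15) = 0.078069

(c) Cumulative probability using CDF:
P(X ≤ 20) = F(20) = 0.832175

(d) Range probability:
P(15 ≤ X ≤ 20) = P(X ≤ 20) - P(X ≤ 14)
                   = F(20) - F(14)
                   = 0.832175 - 0.092907
                   = 0.739268

This means approximately 73.9% of outcomes fall in the interval [15, 20].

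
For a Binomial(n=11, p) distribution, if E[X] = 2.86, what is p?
p = 0.26

For a Binomial(n, p) distribution:
E[X] = n × p

Given n = 11 and E[X] = 2.86:
2.86 = 11 × p
p = 2.86 / 11 = 0.26

Verification: Binomial(11, 0.26) has E[X] = 2.86 ✓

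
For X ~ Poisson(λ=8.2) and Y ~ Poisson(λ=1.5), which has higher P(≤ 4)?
Y has higher probability (P(Y ≤ 4) = 0.9814 > P(X ≤ 4) = 0.0887)

Compute P(≤ 4) for each distribution:

X ~ Poisson(λ=8.2):
P(X ≤ 4) = 0.0887

Y ~ Poisson(λ=1.5):
P(Y ≤ 4) = 0.9814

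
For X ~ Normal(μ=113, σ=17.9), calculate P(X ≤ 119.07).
0.632735

We have X ~ Normal(μ=113, σ=17.9).

The CDF gives us P(X ≤ k).

Using the CDF:
P(X ≤ 119.07) = 0.632735

This means there's approximately a 63.3% chance that X is at most 119.07.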